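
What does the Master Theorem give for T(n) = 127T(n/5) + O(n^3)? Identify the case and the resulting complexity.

Master Theorem for T(n) = 127T(n/5) + O(n^3):

a = 127, b = 5, c = 3
log_b(a) = log_5(127) = 3.0099

Case 1: c = 3 < log_5(127) = 3.0099
T(n) = O(n^(log_5 127))

For T(n) = 127T(n/5) + O(n^3): log_5(127) = 3.0099. This is Case 1 of the Master Theorem (c < log_b(a), work dominated by leaves), giving O(n^(log_5 127)).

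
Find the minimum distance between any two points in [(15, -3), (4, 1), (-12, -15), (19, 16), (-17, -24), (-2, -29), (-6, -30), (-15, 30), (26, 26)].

Computing all pairwise distances among 9 points:

d((15, -3), (4, 1)) = 11.7047
d((15, -3), (-12, -15)) = 29.5466
d((15, -3), (19, 16)) = 19.4165
d((15, -3), (-17, -24)) = 38.2753
d((15, -3), (-2, -29)) = 31.0644
d((15, -3), (-6, -30)) = 34.2053
d((15, -3), (-15, 30)) = 44.5982
d((15, -3), (26, 26)) = 31.0161
d((4, 1), (-12, -15)) = 22.6274
d((4, 1), (19, 16)) = 21.2132
d((4, 1), (-17, -24)) = 32.6497
d((4, 1), (-2, -29)) = 30.5941
d((4, 1), (-6, -30)) = 32.573
d((4, 1), (-15, 30)) = 34.6699
d((4, 1), (26, 26)) = 33.3017
d((-12, -15), (19, 16)) = 43.8406
d((-12, -15), (-17, -24)) = 10.2956
d((-12, -15), (-2, -29)) = 17.2047
d((-12, -15), (-6, -30)) = 16.1555
d((-12, -15), (-15, 30)) = 45.0999
d((-12, -15), (26, 26)) = 55.9017
d((19, 16), (-17, -24)) = 53.8145
d((19, 16), (-2, -29)) = 49.6588
d((19, 16), (-6, -30)) = 52.3546
d((19, 16), (-15, 30)) = 36.7696
d((19, 16), (26, 26)) = 12.2066
d((-17, -24), (-2, -29)) = 15.8114
d((-17, -24), (-6, -30)) = 12.53
d((-17, -24), (-15, 30)) = 54.037
d((-17, -24), (26, 26)) = 65.9469
d((-2, -29), (-6, -30)) = 4.1231 <-- minimum
d((-2, -29), (-15, 30)) = 60.4152
d((-2, -29), (26, 26)) = 61.7171
d((-6, -30), (-15, 30)) = 60.6712
d((-6, -30), (26, 26)) = 64.4981
d((-15, 30), (26, 26)) = 41.1947

Closest pair: (-2, -29) and (-6, -30) with distance 4.1231

The closest pair is (-2, -29) and (-6, -30) with Euclidean distance 4.1231. For 9 points, brute-force pairwise comparison is shown above. For large n, the divide-and-conquer algorithm (sort by x, recurse on halves, check the dividing strip) achieves O(n log n).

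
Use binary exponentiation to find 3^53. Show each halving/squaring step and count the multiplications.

Computing 3^53 by squaring (build up from 3^1; each line after the first costs one multiplication):

3^1 = 3
3^2 = (3^1)^2 = 3^2 = 9
3^3 = 3 * 3^2 = 3 * 9 = 27
3^6 = (3^3)^2 = 27^2 = 729
3^12 = (3^6)^2 = 729^2 = 531441
3^13 = 3 * 3^12 = 3 * 531441 = 1594323
3^26 = (3^13)^2 = 1594323^2 = 2541865828329
3^52 = (3^26)^2 = 2541865828329^2 = 6461081889226673298932241
3^53 = 3 * 3^52 = 3 * 6461081889226673298932241 = 19383245667680019896796723

Result: 19383245667680019896796723
Multiplications needed: 8 (8 lines after 3^1)

3^53 = 19383245667680019896796723. Using exponentiation by squaring, this requires 8 multiplications. The key idea: if the exponent is even, square the half-power; if odd, multiply by the base once.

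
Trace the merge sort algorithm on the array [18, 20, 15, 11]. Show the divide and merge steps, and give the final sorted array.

Merge sort trace:

Split: [18, 20, 15, 11] -> [18, 20] and [15, 11]
  Split: [18, 20] -> [18] and [20]
  Merge: [18] + [20] -> [18, 20]
  Split: [15, 11] -> [15] and [11]
  Merge: [15] + [11] -> [11, 15]
Merge: [18, 20] + [11, 15] -> [11, 15, 18, 20]

Final sorted array: [11, 15, 18, 20]

The merge sort proceeds by recursively splitting the array and merging sorted halves.
After all merges, the sorted array is [11, 15, 18, 20].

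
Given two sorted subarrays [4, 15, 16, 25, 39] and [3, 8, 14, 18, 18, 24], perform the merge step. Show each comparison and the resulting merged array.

Merging process:

Compare 4 vs 3: take 3 from right. Merged: [3]
Compare 4 vs 8: take 4 from left. Merged: [3, 4]
Compare 15 vs 8: take 8 from right. Merged: [3, 4, 8]
Compare 15 vs 14: take 14 from right. Merged: [3, 4, 8, 14]
Compare 15 vs 18: take 15 from left. Merged: [3, 4, 8, 14, 15]
Compare 16 vs 18: take 16 from left. Merged: [3, 4, 8, 14, 15, 16]
Compare 25 vs 18: take 18 from right. Merged: [3, 4, 8, 14, 15, 16, 18]
Compare 25 vs 18: take 18 from right. Merged: [3, 4, 8, 14, 15, 16, 18, 18]
Compare 25 vs 24: take 24 from right. Merged: [3, 4, 8, 14, 15, 16, 18, 18, 24]
Append remaining from left: [25, 39]. Merged: [3, 4, 8, 14, 15, 16, 18, 18, 24, 25, 39]

Final merged array: [3, 4, 8, 14, 15, 16, 18, 18, 24, 25, 39]
Total comparisons: 9

The merged array is [3, 4, 8, 14, 15, 16, 18, 18, 24, 25, 39], requiring 9 comparisons. The merge step runs in O(n) time where n is the total number of elements.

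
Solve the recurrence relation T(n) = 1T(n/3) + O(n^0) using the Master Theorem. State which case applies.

Master Theorem for T(n) = 1T(n/3) + O(n^0):

a = 1, b = 3, c = 0
log_b(a) = log_3(1) = 0.0000

Case 2: c = 0 = log_3(1) = 0.0000
T(n) = O(n^0 log n) = O(log n)

For T(n) = 1T(n/3) + O(n^0): log_3(1) = 0.0000. This is Case 2 of the Master Theorem (c = log_b(a), equal work at all levels), giving O(log n).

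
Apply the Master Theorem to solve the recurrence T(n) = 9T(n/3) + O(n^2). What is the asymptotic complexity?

Master Theorem for T(n) = 9T(n/3) + O(n^2):

a = 9, b = 3, c = 2
log_b(a) = log_3(9) = 2.0000

Case 2: c = 2 = log_3(9) = 2.0000
T(n) = O(n^2 log n) = O(n^2 log n)

For T(n) = 9T(n/3) + O(n^2): log_3(9) = 2.0000. This is Case 2 of the Master Theorem (c = log_b(a), equal work at all levels), giving O(n^2 log n).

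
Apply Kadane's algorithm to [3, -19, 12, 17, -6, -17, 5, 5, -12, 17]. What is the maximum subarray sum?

Using Kadane's algorithm on [3, -19, 12, 17, -6, -17, 5, 5, -12, 17]:

Scanning through the array:
Position 1 (value -19): max_ending_here = -16, max_so_far = 3
Position 2 (value 12): max_ending_here = 12, max_so_far = 12
Position 3 (value 17): max_ending_here = 29, max_so_far = 29
Position 4 (value -6): max_ending_here = 23, max_so_far = 29
Position 5 (value -17): max_ending_here = 6, max_so_far = 29
Position 6 (value 5): max_ending_here = 11, max_so_far = 29
Position 7 (value 5): max_ending_here = 16, max_so_far = 29
Position 8 (value -12): max_ending_here = 4, max_so_far = 29
Position 9 (value 17): max_ending_here = 21, max_so_far = 29

Maximum subarray: [12, 17]
Maximum sum: 29

The maximum subarray is [12, 17] with sum 29. This subarray runs from index 2 to index 3.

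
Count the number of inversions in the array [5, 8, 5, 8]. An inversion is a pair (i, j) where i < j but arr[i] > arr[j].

Finding inversions in [5, 8, 5, 8]:

(1, 2): arr[1]=8 > arr[2]=5

Total inversions: 1

The array has 1 inversion(s): (1,2). Each pair (i,j) satisfies i < j and arr[i] > arr[j].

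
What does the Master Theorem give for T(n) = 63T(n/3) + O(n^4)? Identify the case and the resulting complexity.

Master Theorem for T(n) = 63T(n/3) + O(n^4):

a = 63, b = 3, c = 4
log_b(a) = log_3(63) = 3.7712

Case 3: c = 4 > log_3(63) = 3.7712
T(n) = O(n^4) = O(n^4)

For T(n) = 63T(n/3) + O(n^4): log_3(63) = 3.7712. This is Case 3 of the Master Theorem (c > log_b(a), work dominated by root), giving O(n^4).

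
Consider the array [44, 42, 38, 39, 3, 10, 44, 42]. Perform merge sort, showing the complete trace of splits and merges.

Merge sort trace:

Split: [44, 42, 38, 39, 3, 10, 44, 42] -> [44, 42, 38, 39] and [3, 10, 44, 42]
  Split: [44, 42, 38, 39] -> [44, 42] and [38, 39]
    Split: [44, 42] -> [44] and [42]
    Merge: [44] + [42] -> [42, 44]
    Split: [38, 39] -> [38] and [39]
    Merge: [38] + [39] -> [38, 39]
  Merge: [42, 44] + [38, 39] -> [38, 39, 42, 44]
  Split: [3, 10, 44, 42] -> [3, 10] and [44, 42]
    Split: [3, 10] -> [3] and [10]
    Merge: [3] + [10] -> [3, 10]
    Split: [44, 42] -> [44] and [42]
    Merge: [44] + [42] -> [42, 44]
  Merge: [3, 10] + [42, 44] -> [3, 10, 42, 44]
Merge: [38, 39, 42, 44] + [3, 10, 42, 44] -> [3, 10, 38, 39, 42, 42, 44, 44]

Final sorted array: [3, 10, 38, 39, 42, 42, 44, 44]

The merge sort proceeds by recursively splitting the array and merging sorted halves.
After all merges, the sorted array is [3, 10, 38, 39, 42, 42, 44, 44].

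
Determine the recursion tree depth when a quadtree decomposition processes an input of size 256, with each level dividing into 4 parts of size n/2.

For divide and conquer with division factor 2:

Problem sizes at each level:
Level 0: 256
Level 1: 128
Level 2: 64
Level 3: 32
Level 4: 16
Level 5: 8
Level 6: 4
Level 7: 2
Level 8: 1

The root is level 0 and the size-1 base case is level 8 (the tree spans levels 0 through 8, i.e. 9 levels counting the root), so the depth is the number of divisions: log_2(256) = 8

The recursion tree depth is log_2(256) = 8. At each level, the problem size is divided by 2, so it takes 8 divisions to reduce to a base case of size 1. The algorithm makes 4 recursive calls at each level.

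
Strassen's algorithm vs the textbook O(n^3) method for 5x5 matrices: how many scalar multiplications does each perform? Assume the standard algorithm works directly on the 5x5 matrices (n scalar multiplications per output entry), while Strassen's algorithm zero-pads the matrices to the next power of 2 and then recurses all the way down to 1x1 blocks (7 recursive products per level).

Matrix multiplication for 5x5 matrices:

Strassen's algorithm requires power-of-2 dimensions. Pad 5x5 to 8x8 (next power of 2).

Standard algorithm: 5^3 = 125 multiplications
Strassen's algorithm: 7^(log2(8)) = 7^3 = 343 multiplications
Difference: 125 - 343 = -218 (Strassen uses MORE here due to padding overhead — for small or just-over-power-of-2 n, padding can outweigh the per-level savings)

Standard: 125 multiplications (5^3). Strassen: 343 multiplications (7^3, after padding to 8x8). Strassen reduces 8 recursive multiplications to 7 at each level.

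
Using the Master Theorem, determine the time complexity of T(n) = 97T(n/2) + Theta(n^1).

Master Theorem for T(n) = 97T(n/2) + O(n^1):

a = 97, b = 2, c = 1
log_b(a) = log_2(97) = 6.5999

Case 1: c = 1 < log_2(97) = 6.5999
T(n) = O(n^(log_2 97))

For T(n) = 97T(n/2) + O(n^1): log_2(97) = 6.5999. This is Case 1 of the Master Theorem (c < log_b(a), work dominated by leaves), giving O(n^(log_2 97)).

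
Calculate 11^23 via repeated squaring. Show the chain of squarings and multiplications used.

Computing 11^23 by squaring (build up from 11^1; each line after the first costs one multiplication):

11^1 = 11
11^2 = (11^1)^2 = 11^2 = 121
11^4 = (11^2)^2 = 121^2 = 14641
11^5 = 11 * 11^4 = 11 * 14641 = 161051
11^10 = (11^5)^2 = 161051^2 = 25937424601
11^11 = 11 * 11^10 = 11 * 25937424601 = 285311670611
11^22 = (11^11)^2 = 285311670611^2 = 81402749386839761113321
11^23 = 11 * 11^22 = 11 * 81402749386839761113321 = 895430243255237372246531

Result: 895430243255237372246531
Multiplications needed: 7 (7 lines after 11^1)

11^23 = 895430243255237372246531. Using exponentiation by squaring, this requires 7 multiplications. The key idea: if the exponent is even, square the half-power; if odd, multiply by the base once.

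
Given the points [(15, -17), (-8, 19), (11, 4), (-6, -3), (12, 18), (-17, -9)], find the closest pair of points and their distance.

Computing all pairwise distances among 6 points:

d((15, -17), (-8, 19)) = 42.72
d((15, -17), (11, 4)) = 21.3776
d((15, -17), (-6, -3)) = 25.2389
d((15, -17), (12, 18)) = 35.1283
d((15, -17), (-17, -9)) = 32.9848
d((-8, 19), (11, 4)) = 24.2074
d((-8, 19), (-6, -3)) = 22.0907
d((-8, 19), (12, 18)) = 20.025
d((-8, 19), (-17, -9)) = 29.4109
d((11, 4), (-6, -3)) = 18.3848
d((11, 4), (12, 18)) = 14.0357
d((11, 4), (-17, -9)) = 30.8707
d((-6, -3), (12, 18)) = 27.6586
d((-6, -3), (-17, -9)) = 12.53 <-- minimum
d((12, 18), (-17, -9)) = 39.6232

Closest pair: (-6, -3) and (-17, -9) with distance 12.53

The closest pair is (-6, -3) and (-17, -9) with Euclidean distance 12.53. For 6 points, brute-force pairwise comparison is shown above. For large n, the divide-and-conquer algorithm (sort by x, recurse on halves, check the dividing strip) achieves O(n log n).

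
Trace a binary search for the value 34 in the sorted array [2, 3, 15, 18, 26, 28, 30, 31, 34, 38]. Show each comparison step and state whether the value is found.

Binary search for 34 in [2, 3, 15, 18, 26, 28, 30, 31, 34, 38]:

lo=0, hi=9, mid=4, arr[mid]=26 -> 26 < 34, search right half
lo=5, hi=9, mid=7, arr[mid]=31 -> 31 < 34, search right half
lo=8, hi=9, mid=8, arr[mid]=34 -> Found target at index 8!

Binary search finds 34 at index 8 after 3 comparisons. The search repeatedly halves the search space by comparing with the middle element.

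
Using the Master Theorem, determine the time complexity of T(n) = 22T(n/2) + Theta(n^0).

Master Theorem for T(n) = 22T(n/2) + O(n^0):

a = 22, b = 2, c = 0
log_b(a) = log_2(22) = 4.4594

Case 1: c = 0 < log_2(22) = 4.4594
T(n) = O(n^(log_2 22))

For T(n) = 22T(n/2) + O(n^0): log_2(22) = 4.4594. This is Case 1 of the Master Theorem (c < log_b(a), work dominated by leaves), giving O(n^(log_2 22)).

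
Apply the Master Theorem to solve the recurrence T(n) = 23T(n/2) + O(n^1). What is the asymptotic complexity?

Master Theorem for T(n) = 23T(n/2) + O(n^1):

a = 23, b = 2, c = 1
log_b(a) = log_2(23) = 4.5236

Case 1: c = 1 < log_2(23) = 4.5236
T(n) = O(n^(log_2 23))

For T(n) = 23T(n/2) + O(n^1): log_2(23) = 4.5236. This is Case 1 of the Master Theorem (c < log_b(a), work dominated by leaves), giving O(n^(log_2 23)).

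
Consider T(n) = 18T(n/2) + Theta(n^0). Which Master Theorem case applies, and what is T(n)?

Master Theorem for T(n) = 18T(n/2) + O(n^0):

a = 18, b = 2, c = 0
log_b(a) = log_2(18) = 4.1699

Case 1: c = 0 < log_2(18) = 4.1699
T(n) = O(n^(log_2 18))

For T(n) = 18T(n/2) + O(n^0): log_2(18) = 4.1699. This is Case 1 of the Master Theorem (c < log_b(a), work dominated by leaves), giving O(n^(log_2 18)).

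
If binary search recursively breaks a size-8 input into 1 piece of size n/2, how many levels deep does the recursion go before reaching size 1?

For divide and conquer with division factor 2:

Problem sizes at each level:
Level 0: 8
Level 1: 4
Level 2: 2
Level 3: 1

The root is level 0 and the size-1 base case is level 3 (the tree spans levels 0 through 3, i.e. 4 levels counting the root), so the depth is the number of divisions: log_2(8) = 3

The recursion tree depth is log_2(8) = 3. At each level, the problem size is divided by 2, so it takes 3 divisions to reduce to a base case of size 1. The algorithm makes 1 recursive call at each level.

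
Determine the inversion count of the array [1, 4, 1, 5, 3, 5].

Finding inversions in [1, 4, 1, 5, 3, 5]:

(1, 2): arr[1]=4 > arr[2]=1
(1, 4): arr[1]=4 > arr[4]=3
(3, 4): arr[3]=5 > arr[4]=3

Total inversions: 3

The array has 3 inversion(s): (1,2), (1,4), (3,4). Each pair (i,j) satisfies i < j and arr[i] > arr[j].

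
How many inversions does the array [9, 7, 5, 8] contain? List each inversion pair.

Finding inversions in [9, 7, 5, 8]:

(0, 1): arr[0]=9 > arr[1]=7
(0, 2): arr[0]=9 > arr[2]=5
(0, 3): arr[0]=9 > arr[3]=8
(1, 2): arr[1]=7 > arr[2]=5

Total inversions: 4

The array has 4 inversion(s): (0,1), (0,2), (0,3), (1,2). Each pair (i,j) satisfies i < j and arr[i] > arr[j].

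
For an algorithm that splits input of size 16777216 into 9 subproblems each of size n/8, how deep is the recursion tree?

For divide and conquer with division factor 8:

Problem sizes at each level:
Level 0: 16777216
Level 1: 2097152
Level 2: 262144
Level 3: 32768
Level 4: 4096
Level 5: 512
Level 6: 64
Level 7: 8
Level 8: 1

The root is level 0 and the size-1 base case is level 8 (the tree spans levels 0 through 8, i.e. 9 levels counting the root), so the depth is the number of divisions: log_8(16777216) = 8

The recursion tree depth is log_8(16777216) = 8. At each level, the problem size is divided by 8, so it takes 8 divisions to reduce to a base case of size 1. The algorithm makes 9 recursive calls at each level.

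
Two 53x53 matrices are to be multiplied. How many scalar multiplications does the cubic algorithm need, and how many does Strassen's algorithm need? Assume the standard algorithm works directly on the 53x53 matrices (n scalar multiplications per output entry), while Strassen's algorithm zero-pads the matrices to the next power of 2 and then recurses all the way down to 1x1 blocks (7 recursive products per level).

Matrix multiplication for 53x53 matrices:

Strassen's algorithm requires power-of-2 dimensions. Pad 53x53 to 64x64 (next power of 2).

Standard algorithm: 53^3 = 148877 multiplications
Strassen's algorithm: 7^(log2(64)) = 7^6 = 117649 multiplications
Savings: 148877 - 117649 = 31228 multiplications

Standard: 148877 multiplications (53^3). Strassen: 117649 multiplications (7^6, after padding to 64x64). Strassen reduces 8 recursive multiplications to 7 at each level.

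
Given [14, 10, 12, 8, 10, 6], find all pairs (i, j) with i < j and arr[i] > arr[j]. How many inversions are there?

Finding inversions in [14, 10, 12, 8, 10, 6]:

(0, 1): arr[0]=14 > arr[1]=10
(0, 2): arr[0]=14 > arr[2]=12
(0, 3): arr[0]=14 > arr[3]=8
(0, 4): arr[0]=14 > arr[4]=10
(0, 5): arr[0]=14 > arr[5]=6
(1, 3): arr[1]=10 > arr[3]=8
(1, 5): arr[1]=10 > arr[5]=6
(2, 3): arr[2]=12 > arr[3]=8
(2, 4): arr[2]=12 > arr[4]=10
(2, 5): arr[2]=12 > arr[5]=6
(3, 5): arr[3]=8 > arr[5]=6
(4, 5): arr[4]=10 > arr[5]=6

Total inversions: 12

The array has 12 inversion(s): (0,1), (0,2), (0,3), (0,4), (0,5), (1,3), (1,5), (2,3), (2,4), (2,5), (3,5), (4,5). Each pair (i,j) satisfies i < j and arr[i] > arr[j].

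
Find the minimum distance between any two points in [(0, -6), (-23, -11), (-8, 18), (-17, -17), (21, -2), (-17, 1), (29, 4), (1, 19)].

Computing all pairwise distances among 8 points:

d((0, -6), (-23, -11)) = 23.5372
d((0, -6), (-8, 18)) = 25.2982
d((0, -6), (-17, -17)) = 20.2485
d((0, -6), (21, -2)) = 21.3776
d((0, -6), (-17, 1)) = 18.3848
d((0, -6), (29, 4)) = 30.6757
d((0, -6), (1, 19)) = 25.02
d((-23, -11), (-8, 18)) = 32.6497
d((-23, -11), (-17, -17)) = 8.4853 <-- minimum
d((-23, -11), (21, -2)) = 44.911
d((-23, -11), (-17, 1)) = 13.4164
d((-23, -11), (29, 4)) = 54.1202
d((-23, -11), (1, 19)) = 38.4187
d((-8, 18), (-17, -17)) = 36.1386
d((-8, 18), (21, -2)) = 35.2278
d((-8, 18), (-17, 1)) = 19.2354
d((-8, 18), (29, 4)) = 39.5601
d((-8, 18), (1, 19)) = 9.0554
d((-17, -17), (21, -2)) = 40.8534
d((-17, -17), (-17, 1)) = 18.0
d((-17, -17), (29, 4)) = 50.5668
d((-17, -17), (1, 19)) = 40.2492
d((21, -2), (-17, 1)) = 38.1182
d((21, -2), (29, 4)) = 10.0
d((21, -2), (1, 19)) = 29.0
d((-17, 1), (29, 4)) = 46.0977
d((-17, 1), (1, 19)) = 25.4558
d((29, 4), (1, 19)) = 31.7648

Closest pair: (-23, -11) and (-17, -17) with distance 8.4853

The closest pair is (-23, -11) and (-17, -17) with Euclidean distance 8.4853. For 8 points, brute-force pairwise comparison is shown above. For large n, the divide-and-conquer algorithm (sort by x, recurse on halves, check the dividing strip) achieves O(n log n).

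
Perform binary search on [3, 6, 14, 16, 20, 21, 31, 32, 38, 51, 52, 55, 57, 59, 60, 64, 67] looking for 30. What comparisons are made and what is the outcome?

Binary search for 30 in [3, 6, 14, 16, 20, 21, 31, 32, 38, 51, 52, 55, 57, 59, 60, 64, 67]:

lo=0, hi=16, mid=8, arr[mid]=38 -> 38 > 30, search left half
lo=0, hi=7, mid=3, arr[mid]=16 -> 16 < 30, search right half
lo=4, hi=7, mid=5, arr[mid]=21 -> 21 < 30, search right half
lo=6, hi=7, mid=6, arr[mid]=31 -> 31 > 30, search left half
lo=6 > hi=5, target 30 not found

Binary search determines that 30 is not in the array after 4 comparisons. The search space was exhausted without finding the target.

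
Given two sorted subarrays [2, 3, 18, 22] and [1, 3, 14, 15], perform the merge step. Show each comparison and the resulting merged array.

Merging process:

Compare 2 vs 1: take 1 from right. Merged: [1]
Compare 2 vs 3: take 2 from left. Merged: [1, 2]
Compare 3 vs 3: take 3 from left. Merged: [1, 2, 3]
Compare 18 vs 3: take 3 from right. Merged: [1, 2, 3, 3]
Compare 18 vs 14: take 14 from right. Merged: [1, 2, 3, 3, 14]
Compare 18 vs 15: take 15 from right. Merged: [1, 2, 3, 3, 14, 15]
Append remaining from left: [18, 22]. Merged: [1, 2, 3, 3, 14, 15, 18, 22]

Final merged array: [1, 2, 3, 3, 14, 15, 18, 22]
Total comparisons: 6

The merged array is [1, 2, 3, 3, 14, 15, 18, 22], requiring 6 comparisons. The merge step runs in O(n) time where n is the total number of elements.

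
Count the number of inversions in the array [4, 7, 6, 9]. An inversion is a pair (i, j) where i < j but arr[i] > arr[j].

Finding inversions in [4, 7, 6, 9]:

(1, 2): arr[1]=7 > arr[2]=6

Total inversions: 1

The array has 1 inversion(s): (1,2). Each pair (i,j) satisfies i < j and arr[i] > arr[j].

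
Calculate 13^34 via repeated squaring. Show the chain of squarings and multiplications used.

Computing 13^34 by squaring (build up from 13^1; each line after the first costs one multiplication):

13^1 = 13
13^2 = (13^1)^2 = 13^2 = 169
13^4 = (13^2)^2 = 169^2 = 28561
13^8 = (13^4)^2 = 28561^2 = 815730721
13^16 = (13^8)^2 = 815730721^2 = 665416609183179841
13^17 = 13 * 13^16 = 13 * 665416609183179841 = 8650415919381337933
13^34 = (13^17)^2 = 8650415919381337933^2 = 74829695578286078013428929473144712489

Result: 74829695578286078013428929473144712489
Multiplications needed: 6 (6 lines after 13^1)

13^34 = 74829695578286078013428929473144712489. Using exponentiation by squaring, this requires 6 multiplications. The key idea: if the exponent is even, square the half-power; if odd, multiply by the base once.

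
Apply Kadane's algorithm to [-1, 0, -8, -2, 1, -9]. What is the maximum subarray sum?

Using Kadane's algorithm on [-1, 0, -8, -2, 1, -9]:

Scanning through the array:
Position 1 (value 0): max_ending_here = 0, max_so_far = 0
Position 2 (value -8): max_ending_here = -8, max_so_far = 0
Position 3 (value -2): max_ending_here = -2, max_so_far = 0
Position 4 (value 1): max_ending_here = 1, max_so_far = 1
Position 5 (value -9): max_ending_here = -8, max_so_far = 1

Maximum subarray: [1]
Maximum sum: 1

The maximum subarray is [1] with sum 1. This subarray runs from index 4 to index 4.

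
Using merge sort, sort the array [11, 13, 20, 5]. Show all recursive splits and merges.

Merge sort trace:

Split: [11, 13, 20, 5] -> [11, 13] and [20, 5]
  Split: [11, 13] -> [11] and [13]
  Merge: [11] + [13] -> [11, 13]
  Split: [20, 5] -> [20] and [5]
  Merge: [20] + [5] -> [5, 20]
Merge: [11, 13] + [5, 20] -> [5, 11, 13, 20]

Final sorted array: [5, 11, 13, 20]

The merge sort proceeds by recursively splitting the array and merging sorted halves.
After all merges, the sorted array is [5, 11, 13, 20].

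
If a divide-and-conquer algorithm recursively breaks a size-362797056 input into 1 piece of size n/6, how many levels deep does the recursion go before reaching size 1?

For divide and conquer with division factor 6:

Problem sizes at each level:
Level 0: 362797056
Level 1: 60466176
Level 2: 10077696
Level 3: 1679616
Level 4: 279936
Level 5: 46656
Level 6: 7776
Level 7: 1296
Level 8: 216
Level 9: 36
Level 10: 6
Level 11: 1

The root is level 0 and the size-1 base case is level 11 (the tree spans levels 0 through 11, i.e. 12 levels counting the root), so the depth is the number of divisions: log_6(362797056) = 11

The recursion tree depth is log_6(362797056) = 11. At each level, the problem size is divided by 6, so it takes 11 divisions to reduce to a base case of size 1. The algorithm makes 1 recursive call at each level.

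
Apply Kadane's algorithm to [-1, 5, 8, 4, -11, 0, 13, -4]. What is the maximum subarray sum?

Using Kadane's algorithm on [-1, 5, 8, 4, -11, 0, 13, -4]:

Scanning through the array:
Position 1 (value 5): max_ending_here = 5, max_so_far = 5
Position 2 (value 8): max_ending_here = 13, max_so_far = 13
Position 3 (value 4): max_ending_here = 17, max_so_far = 17
Position 4 (value -11): max_ending_here = 6, max_so_far = 17
Position 5 (value 0): max_ending_here = 6, max_so_far = 17
Position 6 (value 13): max_ending_here = 19, max_so_far = 19
Position 7 (value -4): max_ending_here = 15, max_so_far = 19

Maximum subarray: [5, 8, 4, -11, 0, 13]
Maximum sum: 19

The maximum subarray is [5, 8, 4, -11, 0, 13] with sum 19. This subarray runs from index 1 to index 6.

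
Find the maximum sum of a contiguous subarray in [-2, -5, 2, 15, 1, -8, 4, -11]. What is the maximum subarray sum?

Using Kadane's algorithm on [-2, -5, 2, 15, 1, -8, 4, -11]:

Scanning through the array:
Position 1 (value -5): max_ending_here = -5, max_so_far = -2
Position 2 (value 2): max_ending_here = 2, max_so_far = 2
Position 3 (value 15): max_ending_here = 17, max_so_far = 17
Position 4 (value 1): max_ending_here = 18, max_so_far = 18
Position 5 (value -8): max_ending_here = 10, max_so_far = 18
Position 6 (value 4): max_ending_here = 14, max_so_far = 18
Position 7 (value -11): max_ending_here = 3, max_so_far = 18

Maximum subarray: [2, 15, 1]
Maximum sum: 18

The maximum subarray is [2, 15, 1] with sum 18. This subarray runs from index 2 to index 4.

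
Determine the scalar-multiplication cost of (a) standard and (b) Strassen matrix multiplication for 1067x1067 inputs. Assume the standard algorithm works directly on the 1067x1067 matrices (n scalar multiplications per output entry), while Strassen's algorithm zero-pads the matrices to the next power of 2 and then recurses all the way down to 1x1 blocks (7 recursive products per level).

Matrix multiplication for 1067x1067 matrices:

Strassen's algorithm requires power-of-2 dimensions. Pad 1067x1067 to 2048x2048 (next power of 2).

Standard algorithm: 1067^3 = 1214767763 multiplications
Strassen's algorithm: 7^(log2(2048)) = 7^11 = 1977326743 multiplications
Difference: 1214767763 - 1977326743 = -762558980 (Strassen uses MORE here due to padding overhead — for small or just-over-power-of-2 n, padding can outweigh the per-level savings)

Standard: 1214767763 multiplications (1067^3). Strassen: 1977326743 multiplications (7^11, after padding to 2048x2048). Strassen reduces 8 recursive multiplications to 7 at each level.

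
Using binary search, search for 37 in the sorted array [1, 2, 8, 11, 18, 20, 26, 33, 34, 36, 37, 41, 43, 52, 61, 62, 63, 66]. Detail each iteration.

Binary search for 37 in [1, 2, 8, 11, 18, 20, 26, 33, 34, 36, 37, 41, 43, 52, 61, 62, 63, 66]:

lo=0, hi=17, mid=8, arr[mid]=34 -> 34 < 37, search right half
lo=9, hi=17, mid=13, arr[mid]=52 -> 52 > 37, search left half
lo=9, hi=12, mid=10, arr[mid]=37 -> Found target at index 10!

Binary search finds 37 at index 10 after 3 comparisons. The search repeatedly halves the search space by comparing with the middle element.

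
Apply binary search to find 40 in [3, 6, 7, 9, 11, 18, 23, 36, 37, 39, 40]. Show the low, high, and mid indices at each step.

Binary search for 40 in [3, 6, 7, 9, 11, 18, 23, 36, 37, 39, 40]:

lo=0, hi=10, mid=5, arr[mid]=18 -> 18 < 40, search right half
lo=6, hi=10, mid=8, arr[mid]=37 -> 37 < 40, search right half
lo=9, hi=10, mid=9, arr[mid]=39 -> 39 < 40, search right half
lo=10, hi=10, mid=10, arr[mid]=40 -> Found target at index 10!

Binary search finds 40 at index 10 after 4 comparisons. The search repeatedly halves the search space by comparing with the middle element.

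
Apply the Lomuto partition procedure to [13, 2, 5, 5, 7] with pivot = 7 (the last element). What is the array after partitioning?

Lomuto partition with pivot = 7:

Initial array: [13, 2, 5, 5, 7]

arr[0]=13 > 7: no swap
arr[1]=2 <= 7: swap with position 0, array becomes [2, 13, 5, 5, 7]
arr[2]=5 <= 7: swap with position 1, array becomes [2, 5, 13, 5, 7]
arr[3]=5 <= 7: swap with position 2, array becomes [2, 5, 5, 13, 7]

Place pivot at position 3: [2, 5, 5, 7, 13]
Pivot position: 3

After partitioning with pivot 7, the array becomes [2, 5, 5, 7, 13]. The pivot is placed at index 3. All elements to the left of the pivot are <= 7, and all elements to the right are > 7.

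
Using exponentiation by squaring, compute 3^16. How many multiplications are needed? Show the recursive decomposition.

Computing 3^16 by squaring (build up from 3^1; each line after the first costs one multiplication):

3^1 = 3
3^2 = (3^1)^2 = 3^2 = 9
3^4 = (3^2)^2 = 9^2 = 81
3^8 = (3^4)^2 = 81^2 = 6561
3^16 = (3^8)^2 = 6561^2 = 43046721

Result: 43046721
Multiplications needed: 4 (4 lines after 3^1)

3^16 = 43046721. Using exponentiation by squaring, this requires 4 multiplications. The key idea: if the exponent is even, square the half-power; if odd, multiply by the base once.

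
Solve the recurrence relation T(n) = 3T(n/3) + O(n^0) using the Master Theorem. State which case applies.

Master Theorem for T(n) = 3T(n/3) + O(n^0):

a = 3, b = 3, c = 0
log_b(a) = log_3(3) = 1.0000

Case 1: c = 0 < log_3(3) = 1.0000
T(n) = O(n^(log_3 3)) = O(n)

For T(n) = 3T(n/3) + O(n^0): log_3(3) = 1.0000. This is Case 1 of the Master Theorem (c < log_b(a), work dominated by leaves), giving O(n).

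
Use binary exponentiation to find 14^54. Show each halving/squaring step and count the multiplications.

Computing 14^54 by squaring (build up from 14^1; each line after the first costs one multiplication):

14^1 = 14
14^2 = (14^1)^2 = 14^2 = 196
14^3 = 14 * 14^2 = 14 * 196 = 2744
14^6 = (14^3)^2 = 2744^2 = 7529536
14^12 = (14^6)^2 = 7529536^2 = 56693912375296
14^13 = 14 * 14^12 = 14 * 56693912375296 = 793714773254144
14^26 = (14^13)^2 = 793714773254144^2 = 629983141281877223603213172736
14^27 = 14 * 14^26 = 14 * 629983141281877223603213172736 = 8819763977946281130444984418304
14^54 = (14^27)^2 = 8819763977946281130444984418304^2 = 77788236626678808982722471083604074886584214739573349250236416

Result: 77788236626678808982722471083604074886584214739573349250236416
Multiplications needed: 8 (8 lines after 14^1)

14^54 = 77788236626678808982722471083604074886584214739573349250236416. Using exponentiation by squaring, this requires 8 multiplications. The key idea: if the exponent is even, square the half-power; if odd, multiply by the base once.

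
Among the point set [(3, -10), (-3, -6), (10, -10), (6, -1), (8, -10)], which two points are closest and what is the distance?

Computing all pairwise distances among 5 points:

d((3, -10), (-3, -6)) = 7.2111
d((3, -10), (10, -10)) = 7.0
d((3, -10), (6, -1)) = 9.4868
d((3, -10), (8, -10)) = 5.0
d((-3, -6), (10, -10)) = 13.6015
d((-3, -6), (6, -1)) = 10.2956
d((-3, -6), (8, -10)) = 11.7047
d((10, -10), (6, -1)) = 9.8489
d((10, -10), (8, -10)) = 2.0 <-- minimum
d((6, -1), (8, -10)) = 9.2195

Closest pair: (10, -10) and (8, -10) with distance 2.0

The closest pair is (10, -10) and (8, -10) with Euclidean distance 2.0. For 5 points, brute-force pairwise comparison is shown above. For large n, the divide-and-conquer algorithm (sort by x, recurse on halves, check the dividing strip) achieves O(n log n).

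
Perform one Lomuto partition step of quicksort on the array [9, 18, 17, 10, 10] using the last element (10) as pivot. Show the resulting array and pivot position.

Lomuto partition with pivot = 10:

Initial array: [9, 18, 17, 10, 10]

arr[0]=9 <= 10: swap with position 0, array becomes [9, 18, 17, 10, 10]
arr[1]=18 > 10: no swap
arr[2]=17 > 10: no swap
arr[3]=10 <= 10: swap with position 1, array becomes [9, 10, 17, 18, 10]

Place pivot at position 2: [9, 10, 10, 18, 17]
Pivot position: 2

After partitioning with pivot 10, the array becomes [9, 10, 10, 18, 17]. The pivot is placed at index 2. All elements to the left of the pivot are <= 10, and all elements to the right are > 10.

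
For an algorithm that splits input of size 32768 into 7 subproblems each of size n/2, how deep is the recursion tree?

For divide and conquer with division factor 2:

Problem sizes at each level:
Level 0: 32768
Level 1: 16384
Level 2: 8192
Level 3: 4096
Level 4: 2048
Level 5: 1024
Level 6: 512
Level 7: 256
Level 8: 128
Level 9: 64
Level 10: 32
Level 11: 16
Level 12: 8
Level 13: 4
Level 14: 2
Level 15: 1

The root is level 0 and the size-1 base case is level 15 (the tree spans levels 0 through 15, i.e. 16 levels counting the root), so the depth is the number of divisions: log_2(32768) = 15

The recursion tree depth is log_2(32768) = 15. At each level, the problem size is divided by 2, so it takes 15 divisions to reduce to a base case of size 1. The algorithm makes 7 recursive calls at each level.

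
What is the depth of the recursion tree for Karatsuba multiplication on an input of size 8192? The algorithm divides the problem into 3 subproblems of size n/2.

For divide and conquer with division factor 2:

Problem sizes at each level:
Level 0: 8192
Level 1: 4096
Level 2: 2048
Level 3: 1024
Level 4: 512
Level 5: 256
Level 6: 128
Level 7: 64
Level 8: 32
Level 9: 16
Level 10: 8
Level 11: 4
Level 12: 2
Level 13: 1

The root is level 0 and the size-1 base case is level 13 (the tree spans levels 0 through 13, i.e. 14 levels counting the root), so the depth is the number of divisions: log_2(8192) = 13

The recursion tree depth is log_2(8192) = 13. At each level, the problem size is divided by 2, so it takes 13 divisions to reduce to a base case of size 1. The algorithm makes 3 recursive calls at each level.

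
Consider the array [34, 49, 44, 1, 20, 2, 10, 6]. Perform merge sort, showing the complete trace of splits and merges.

Merge sort trace:

Split: [34, 49, 44, 1, 20, 2, 10, 6] -> [34, 49, 44, 1] and [20, 2, 10, 6]
  Split: [34, 49, 44, 1] -> [34, 49] and [44, 1]
    Split: [34, 49] -> [34] and [49]
    Merge: [34] + [49] -> [34, 49]
    Split: [44, 1] -> [44] and [1]
    Merge: [44] + [1] -> [1, 44]
  Merge: [34, 49] + [1, 44] -> [1, 34, 44, 49]
  Split: [20, 2, 10, 6] -> [20, 2] and [10, 6]
    Split: [20, 2] -> [20] and [2]
    Merge: [20] + [2] -> [2, 20]
    Split: [10, 6] -> [10] and [6]
    Merge: [10] + [6] -> [6, 10]
  Merge: [2, 20] + [6, 10] -> [2, 6, 10, 20]
Merge: [1, 34, 44, 49] + [2, 6, 10, 20] -> [1, 2, 6, 10, 20, 34, 44, 49]

Final sorted array: [1, 2, 6, 10, 20, 34, 44, 49]

The merge sort proceeds by recursively splitting the array and merging sorted halves.
After all merges, the sorted array is [1, 2, 6, 10, 20, 34, 44, 49].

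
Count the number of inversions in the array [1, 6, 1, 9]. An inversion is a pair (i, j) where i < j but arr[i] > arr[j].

Finding inversions in [1, 6, 1, 9]:

(1, 2): arr[1]=6 > arr[2]=1

Total inversions: 1

The array has 1 inversion(s): (1,2). Each pair (i,j) satisfies i < j and arr[i] > arr[j].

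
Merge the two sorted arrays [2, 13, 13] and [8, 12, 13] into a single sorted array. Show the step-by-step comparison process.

Merging process:

Compare 2 vs 8: take 2 from left. Merged: [2]
Compare 13 vs 8: take 8 from right. Merged: [2, 8]
Compare 13 vs 12: take 12 from right. Merged: [2, 8, 12]
Compare 13 vs 13: take 13 from left. Merged: [2, 8, 12, 13]
Compare 13 vs 13: take 13 from left. Merged: [2, 8, 12, 13, 13]
Append remaining from right: [13]. Merged: [2, 8, 12, 13, 13, 13]

Final merged array: [2, 8, 12, 13, 13, 13]
Total comparisons: 5

The merged array is [2, 8, 12, 13, 13, 13], requiring 5 comparisons. The merge step runs in O(n) time where n is the total number of elements.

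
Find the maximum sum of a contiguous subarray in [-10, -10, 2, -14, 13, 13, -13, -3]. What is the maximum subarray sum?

Using Kadane's algorithm on [-10, -10, 2, -14, 13, 13, -13, -3]:

Scanning through the array:
Position 1 (value -10): max_ending_here = -10, max_so_far = -10
Position 2 (value 2): max_ending_here = 2, max_so_far = 2
Position 3 (value -14): max_ending_here = -12, max_so_far = 2
Position 4 (value 13): max_ending_here = 13, max_so_far = 13
Position 5 (value 13): max_ending_here = 26, max_so_far = 26
Position 6 (value -13): max_ending_here = 13, max_so_far = 26
Position 7 (value -3): max_ending_here = 10, max_so_far = 26

Maximum subarray: [13, 13]
Maximum sum: 26

The maximum subarray is [13, 13] with sum 26. This subarray runs from index 4 to index 5.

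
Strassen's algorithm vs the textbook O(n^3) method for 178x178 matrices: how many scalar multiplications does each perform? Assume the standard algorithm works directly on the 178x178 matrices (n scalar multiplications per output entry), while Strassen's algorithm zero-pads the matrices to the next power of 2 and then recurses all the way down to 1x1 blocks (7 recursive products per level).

Matrix multiplication for 178x178 matrices:

Strassen's algorithm requires power-of-2 dimensions. Pad 178x178 to 256x256 (next power of 2).

Standard algorithm: 178^3 = 5639752 multiplications
Strassen's algorithm: 7^(log2(256)) = 7^8 = 5764801 multiplications
Difference: 5639752 - 5764801 = -125049 (Strassen uses MORE here due to padding overhead — for small or just-over-power-of-2 n, padding can outweigh the per-level savings)

Standard: 5639752 multiplications (178^3). Strassen: 5764801 multiplications (7^8, after padding to 256x256). Strassen reduces 8 recursive multiplications to 7 at each level.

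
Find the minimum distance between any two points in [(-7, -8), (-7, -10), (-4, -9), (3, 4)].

Computing all pairwise distances among 4 points:

d((-7, -8), (-7, -10)) = 2.0 <-- minimum
d((-7, -8), (-4, -9)) = 3.1623
d((-7, -8), (3, 4)) = 15.6205
d((-7, -10), (-4, -9)) = 3.1623
d((-7, -10), (3, 4)) = 17.2047
d((-4, -9), (3, 4)) = 14.7648

Closest pair: (-7, -8) and (-7, -10) with distance 2.0

The closest pair is (-7, -8) and (-7, -10) with Euclidean distance 2.0. For 4 points, brute-force pairwise comparison is shown above. For large n, the divide-and-conquer algorithm (sort by x, recurse on halves, check the dividing strip) achieves O(n log n).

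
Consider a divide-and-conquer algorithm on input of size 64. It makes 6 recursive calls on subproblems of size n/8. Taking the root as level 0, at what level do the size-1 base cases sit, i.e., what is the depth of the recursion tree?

For divide and conquer with division factor 8:

Problem sizes at each level:
Level 0: 64
Level 1: 8
Level 2: 1

The root is level 0 and the size-1 base case is level 2 (the tree spans levels 0 through 2, i.e. 3 levels counting the root), so the depth is the number of divisions: log_8(64) = 2

The recursion tree depth is log_8(64) = 2. At each level, the problem size is divided by 8, so it takes 2 divisions to reduce to a base case of size 1. The algorithm makes 6 recursive calls at each level.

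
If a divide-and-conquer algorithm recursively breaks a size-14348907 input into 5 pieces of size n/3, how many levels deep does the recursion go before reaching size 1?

For divide and conquer with division factor 3:

Problem sizes at each level:
Level 0: 14348907
Level 1: 4782969
Level 2: 1594323
Level 3: 531441
Level 4: 177147
Level 5: 59049
Level 6: 19683
Level 7: 6561
Level 8: 2187
Level 9: 729
Level 10: 243
Level 11: 81
Level 12: 27
Level 13: 9
Level 14: 3
Level 15: 1

The root is level 0 and the size-1 base case is level 15 (the tree spans levels 0 through 15, i.e. 16 levels counting the root), so the depth is the number of divisions: log_3(14348907) = 15

The recursion tree depth is log_3(14348907) = 15. At each level, the problem size is divided by 3, so it takes 15 divisions to reduce to a base case of size 1. The algorithm makes 5 recursive calls at each level.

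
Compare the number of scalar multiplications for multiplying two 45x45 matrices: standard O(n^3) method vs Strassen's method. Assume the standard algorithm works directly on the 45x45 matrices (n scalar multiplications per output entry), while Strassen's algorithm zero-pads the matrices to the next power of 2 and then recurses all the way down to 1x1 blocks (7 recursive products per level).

Matrix multiplication for 45x45 matrices:

Strassen's algorithm requires power-of-2 dimensions. Pad 45x45 to 64x64 (next power of 2).

Standard algorithm: 45^3 = 91125 multiplications
Strassen's algorithm: 7^(log2(64)) = 7^6 = 117649 multiplications
Difference: 91125 - 117649 = -26524 (Strassen uses MORE here due to padding overhead — for small or just-over-power-of-2 n, padding can outweigh the per-level savings)

Standard: 91125 multiplications (45^3). Strassen: 117649 multiplications (7^6, after padding to 64x64). Strassen reduces 8 recursive multiplications to 7 at each level.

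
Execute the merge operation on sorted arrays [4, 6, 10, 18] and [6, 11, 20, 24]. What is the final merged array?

Merging process:

Compare 4 vs 6: take 4 from left. Merged: [4]
Compare 6 vs 6: take 6 from left. Merged: [4, 6]
Compare 10 vs 6: take 6 from right. Merged: [4, 6, 6]
Compare 10 vs 11: take 10 from left. Merged: [4, 6, 6, 10]
Compare 18 vs 11: take 11 from right. Merged: [4, 6, 6, 10, 11]
Compare 18 vs 20: take 18 from left. Merged: [4, 6, 6, 10, 11, 18]
Append remaining from right: [20, 24]. Merged: [4, 6, 6, 10, 11, 18, 20, 24]

Final merged array: [4, 6, 6, 10, 11, 18, 20, 24]
Total comparisons: 6

The merged array is [4, 6, 6, 10, 11, 18, 20, 24], requiring 6 comparisons. The merge step runs in O(n) time where n is the total number of elements.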